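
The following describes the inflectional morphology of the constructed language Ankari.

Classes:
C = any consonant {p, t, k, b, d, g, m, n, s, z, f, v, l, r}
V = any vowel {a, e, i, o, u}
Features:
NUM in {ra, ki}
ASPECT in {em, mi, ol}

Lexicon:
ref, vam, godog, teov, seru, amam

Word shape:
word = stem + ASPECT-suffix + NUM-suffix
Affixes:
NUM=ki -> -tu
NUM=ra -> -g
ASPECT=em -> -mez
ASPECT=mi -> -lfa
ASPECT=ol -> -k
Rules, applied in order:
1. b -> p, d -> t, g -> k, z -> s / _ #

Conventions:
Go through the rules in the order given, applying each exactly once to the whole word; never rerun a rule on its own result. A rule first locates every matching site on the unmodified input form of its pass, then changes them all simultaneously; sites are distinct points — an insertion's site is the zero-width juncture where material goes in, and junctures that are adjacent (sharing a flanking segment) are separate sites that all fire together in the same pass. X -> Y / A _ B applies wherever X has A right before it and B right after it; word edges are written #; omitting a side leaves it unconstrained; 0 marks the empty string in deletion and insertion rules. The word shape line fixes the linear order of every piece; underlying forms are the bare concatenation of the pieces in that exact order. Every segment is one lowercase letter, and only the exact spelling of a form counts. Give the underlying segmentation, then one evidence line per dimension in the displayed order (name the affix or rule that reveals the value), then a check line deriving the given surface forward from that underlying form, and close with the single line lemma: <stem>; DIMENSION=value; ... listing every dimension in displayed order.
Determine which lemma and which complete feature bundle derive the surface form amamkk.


underlying: amam-k-g
NUM=ra - signalled by the affix -g
ASPECT=ol - signalled by the affix -k
check: amamkg -> amamkk
lemma: amam; NUM=ra; ASPECT=ol


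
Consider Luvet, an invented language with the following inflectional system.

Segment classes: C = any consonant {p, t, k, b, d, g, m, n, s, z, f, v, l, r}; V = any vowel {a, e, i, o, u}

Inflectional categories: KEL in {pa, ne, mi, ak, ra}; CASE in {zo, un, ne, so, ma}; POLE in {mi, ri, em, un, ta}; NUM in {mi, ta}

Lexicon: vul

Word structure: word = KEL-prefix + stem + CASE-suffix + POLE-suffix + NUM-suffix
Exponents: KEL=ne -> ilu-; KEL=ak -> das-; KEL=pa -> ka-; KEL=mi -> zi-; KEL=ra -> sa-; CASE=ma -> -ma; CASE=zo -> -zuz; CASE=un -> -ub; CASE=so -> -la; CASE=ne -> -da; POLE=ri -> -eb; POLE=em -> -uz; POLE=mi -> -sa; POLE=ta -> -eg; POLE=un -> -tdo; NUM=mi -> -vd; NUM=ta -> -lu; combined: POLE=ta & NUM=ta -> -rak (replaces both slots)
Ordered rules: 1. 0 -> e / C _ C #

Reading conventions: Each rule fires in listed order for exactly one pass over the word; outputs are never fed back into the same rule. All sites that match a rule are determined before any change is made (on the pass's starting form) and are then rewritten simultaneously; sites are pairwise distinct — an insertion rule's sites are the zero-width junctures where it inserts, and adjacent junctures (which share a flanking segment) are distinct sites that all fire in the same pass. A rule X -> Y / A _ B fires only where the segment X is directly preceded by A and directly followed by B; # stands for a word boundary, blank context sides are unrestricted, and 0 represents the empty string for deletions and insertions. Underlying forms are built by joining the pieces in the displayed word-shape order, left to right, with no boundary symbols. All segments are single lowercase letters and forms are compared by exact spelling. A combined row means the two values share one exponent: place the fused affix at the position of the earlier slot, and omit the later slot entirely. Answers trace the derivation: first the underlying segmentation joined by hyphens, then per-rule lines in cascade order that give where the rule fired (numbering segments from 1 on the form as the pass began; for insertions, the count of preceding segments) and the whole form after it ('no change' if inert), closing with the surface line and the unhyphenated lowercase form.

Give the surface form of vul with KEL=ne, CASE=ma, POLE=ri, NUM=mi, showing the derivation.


underlying: ilu-vul-ma-eb-vd
1. 0 -> e / C _ C #: inserts after position(s) 11: iluvulmaebved
surface: iluvulmaebved


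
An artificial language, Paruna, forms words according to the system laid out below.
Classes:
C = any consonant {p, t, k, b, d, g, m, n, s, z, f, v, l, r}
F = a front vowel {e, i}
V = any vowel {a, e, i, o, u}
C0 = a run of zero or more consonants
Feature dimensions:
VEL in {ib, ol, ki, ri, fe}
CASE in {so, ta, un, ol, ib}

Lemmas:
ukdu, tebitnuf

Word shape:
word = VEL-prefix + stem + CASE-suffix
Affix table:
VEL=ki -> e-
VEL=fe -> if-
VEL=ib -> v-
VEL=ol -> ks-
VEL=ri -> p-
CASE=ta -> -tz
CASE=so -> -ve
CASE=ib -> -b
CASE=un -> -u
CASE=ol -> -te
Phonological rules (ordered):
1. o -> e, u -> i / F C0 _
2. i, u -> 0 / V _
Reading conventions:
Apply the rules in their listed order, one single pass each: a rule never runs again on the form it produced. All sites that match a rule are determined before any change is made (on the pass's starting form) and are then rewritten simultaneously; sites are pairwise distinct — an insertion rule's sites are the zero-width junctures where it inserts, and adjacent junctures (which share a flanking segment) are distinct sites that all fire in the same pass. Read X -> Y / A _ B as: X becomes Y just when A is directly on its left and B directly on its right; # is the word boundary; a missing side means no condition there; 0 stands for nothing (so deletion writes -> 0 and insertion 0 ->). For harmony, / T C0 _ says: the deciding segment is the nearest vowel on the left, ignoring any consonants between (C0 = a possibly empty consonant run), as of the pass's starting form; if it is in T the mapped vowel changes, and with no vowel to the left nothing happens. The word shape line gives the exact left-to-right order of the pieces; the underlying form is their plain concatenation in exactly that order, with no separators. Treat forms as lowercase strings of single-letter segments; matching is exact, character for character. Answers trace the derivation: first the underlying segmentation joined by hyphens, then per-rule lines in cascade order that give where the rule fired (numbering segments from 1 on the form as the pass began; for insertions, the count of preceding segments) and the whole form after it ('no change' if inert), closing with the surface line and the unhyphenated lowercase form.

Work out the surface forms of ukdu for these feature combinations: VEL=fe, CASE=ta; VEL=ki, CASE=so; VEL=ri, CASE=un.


cell VEL=fe, CASE=ta:
underlying: if-ukdu-tz
1. o -> e, u -> i / F C0 _: fires at position(s) 3: ifikdutz
2. i, u -> 0 / V _: no change
surface: ifikdutz

cell VEL=ki, CASE=so:
underlying: e-ukdu-ve
1. o -> e, u -> i / F C0 _: fires at position(s) 2: eikduve
2. i, u -> 0 / V _: fires at position(s) 2: ekduve
surface: ekduve

cell VEL=ri, CASE=un:
underlying: p-ukdu-u
1. o -> e, u -> i / F C0 _: no change
2. i, u -> 0 / V _: fires at position(s) 6: pukdu
surface: pukdu


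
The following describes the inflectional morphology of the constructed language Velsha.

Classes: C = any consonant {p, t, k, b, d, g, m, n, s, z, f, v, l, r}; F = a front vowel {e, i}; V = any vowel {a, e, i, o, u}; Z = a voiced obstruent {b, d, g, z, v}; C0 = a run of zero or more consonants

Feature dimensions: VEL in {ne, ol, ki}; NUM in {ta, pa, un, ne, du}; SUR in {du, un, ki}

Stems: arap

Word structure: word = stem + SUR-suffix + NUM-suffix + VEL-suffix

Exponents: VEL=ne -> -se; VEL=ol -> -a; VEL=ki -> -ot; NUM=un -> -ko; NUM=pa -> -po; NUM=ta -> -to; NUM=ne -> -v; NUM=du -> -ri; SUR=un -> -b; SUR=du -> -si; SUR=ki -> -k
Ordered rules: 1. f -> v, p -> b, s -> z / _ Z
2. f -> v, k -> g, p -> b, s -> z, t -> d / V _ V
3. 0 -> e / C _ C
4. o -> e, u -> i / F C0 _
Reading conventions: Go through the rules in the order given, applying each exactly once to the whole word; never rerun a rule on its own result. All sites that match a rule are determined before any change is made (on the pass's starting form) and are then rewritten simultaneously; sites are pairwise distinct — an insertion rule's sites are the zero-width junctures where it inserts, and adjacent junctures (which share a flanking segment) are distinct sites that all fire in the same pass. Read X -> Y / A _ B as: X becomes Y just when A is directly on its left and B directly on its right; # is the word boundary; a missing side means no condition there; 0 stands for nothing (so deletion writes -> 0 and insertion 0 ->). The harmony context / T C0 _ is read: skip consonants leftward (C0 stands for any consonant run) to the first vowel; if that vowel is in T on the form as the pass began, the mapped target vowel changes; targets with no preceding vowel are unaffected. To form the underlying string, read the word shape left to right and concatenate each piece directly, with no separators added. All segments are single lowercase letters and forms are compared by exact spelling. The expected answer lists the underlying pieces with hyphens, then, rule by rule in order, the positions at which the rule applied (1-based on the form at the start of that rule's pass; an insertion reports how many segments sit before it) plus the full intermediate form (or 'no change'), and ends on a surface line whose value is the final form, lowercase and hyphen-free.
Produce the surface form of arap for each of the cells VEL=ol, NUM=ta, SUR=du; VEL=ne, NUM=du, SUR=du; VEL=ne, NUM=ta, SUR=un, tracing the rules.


cell VEL=ol, NUM=ta, SUR=du:
underlying: arap-si-to-a
1. f -> v, p -> b, s -> z / _ Z: no change
2. f -> v, k -> g, p -> b, s -> z, t -> d / V _ V: fires at position(s) 7: arapsidoa
3. 0 -> e / C _ C: inserts after position(s) 4: arapesidoa
4. o -> e, u -> i / F C0 _: fires at position(s) 9: arapesidea
surface: arapesidea

cell VEL=ne, NUM=du, SUR=du:
underlying: arap-si-ri-se
1. f -> v, p -> b, s -> z / _ Z: no change
2. f -> v, k -> g, p -> b, s -> z, t -> d / V _ V: fires at position(s) 9: arapsirize
3. 0 -> e / C _ C: inserts after position(s) 4: arapesirize
4. o -> e, u -> i / F C0 _: no change
surface: arapesirize

cell VEL=ne, NUM=ta, SUR=un:
underlying: arap-b-to-se
1. f -> v, p -> b, s -> z / _ Z: fires at position(s) 4: arabbtose
2. f -> v, k -> g, p -> b, s -> z, t -> d / V _ V: fires at position(s) 8: arabbtoze
3. 0 -> e / C _ C: inserts after position(s) 4, 5: arabebetoze
4. o -> e, u -> i / F C0 _: fires at position(s) 9: arabebeteze
surface: arabebeteze


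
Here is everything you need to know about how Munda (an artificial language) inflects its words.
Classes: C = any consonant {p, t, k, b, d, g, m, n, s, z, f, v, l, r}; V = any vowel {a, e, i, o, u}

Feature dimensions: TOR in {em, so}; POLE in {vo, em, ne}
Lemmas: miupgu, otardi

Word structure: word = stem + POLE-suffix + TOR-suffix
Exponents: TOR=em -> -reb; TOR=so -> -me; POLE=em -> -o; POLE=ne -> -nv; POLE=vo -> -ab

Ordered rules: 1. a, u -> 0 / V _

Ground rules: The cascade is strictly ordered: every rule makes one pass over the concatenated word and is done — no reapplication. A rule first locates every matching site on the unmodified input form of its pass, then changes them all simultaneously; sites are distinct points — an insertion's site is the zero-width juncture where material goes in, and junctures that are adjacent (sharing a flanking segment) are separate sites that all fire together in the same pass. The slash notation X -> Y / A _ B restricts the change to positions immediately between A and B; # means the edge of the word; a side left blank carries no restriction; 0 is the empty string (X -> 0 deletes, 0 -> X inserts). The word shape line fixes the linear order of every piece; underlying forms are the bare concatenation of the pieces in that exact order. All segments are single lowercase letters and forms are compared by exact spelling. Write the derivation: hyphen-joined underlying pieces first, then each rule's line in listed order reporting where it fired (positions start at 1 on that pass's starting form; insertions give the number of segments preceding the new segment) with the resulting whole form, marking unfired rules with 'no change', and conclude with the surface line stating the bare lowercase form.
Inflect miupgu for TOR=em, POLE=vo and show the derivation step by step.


underlying: miupgu-ab-reb
1. a, u -> 0 / V _: fires at position(s) 3, 7: mipgubreb
surface: mipgubreb


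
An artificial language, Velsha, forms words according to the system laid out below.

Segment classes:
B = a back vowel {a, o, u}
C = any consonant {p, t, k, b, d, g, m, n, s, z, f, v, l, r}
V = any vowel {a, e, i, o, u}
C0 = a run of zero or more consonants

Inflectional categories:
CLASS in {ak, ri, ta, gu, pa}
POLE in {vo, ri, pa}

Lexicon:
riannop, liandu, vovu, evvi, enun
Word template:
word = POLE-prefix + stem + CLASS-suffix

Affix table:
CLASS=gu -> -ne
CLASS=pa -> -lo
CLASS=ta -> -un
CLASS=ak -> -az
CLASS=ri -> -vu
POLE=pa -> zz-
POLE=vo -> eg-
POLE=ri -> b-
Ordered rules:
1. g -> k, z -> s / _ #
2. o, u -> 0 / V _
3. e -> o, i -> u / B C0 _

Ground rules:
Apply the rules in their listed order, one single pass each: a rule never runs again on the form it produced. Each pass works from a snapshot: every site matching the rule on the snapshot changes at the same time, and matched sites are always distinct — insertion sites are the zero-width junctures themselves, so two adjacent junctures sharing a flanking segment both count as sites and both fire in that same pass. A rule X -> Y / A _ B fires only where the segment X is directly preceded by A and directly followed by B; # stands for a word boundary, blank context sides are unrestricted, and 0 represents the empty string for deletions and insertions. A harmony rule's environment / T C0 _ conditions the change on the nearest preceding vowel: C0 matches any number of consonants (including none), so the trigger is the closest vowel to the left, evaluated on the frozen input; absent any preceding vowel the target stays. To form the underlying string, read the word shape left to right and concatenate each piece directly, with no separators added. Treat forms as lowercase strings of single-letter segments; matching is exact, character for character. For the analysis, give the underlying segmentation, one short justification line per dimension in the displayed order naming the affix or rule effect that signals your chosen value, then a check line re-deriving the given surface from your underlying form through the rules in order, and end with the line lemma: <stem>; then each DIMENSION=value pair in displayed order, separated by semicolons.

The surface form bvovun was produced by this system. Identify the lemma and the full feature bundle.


underlying: b-vovu-un
CLASS=ta - signalled by the affix -un
POLE=ri - signalled by the affix b-
check: bvovuun -> bvovuun -> bvovun -> bvovun
lemma: vovu; CLASS=ta; POLE=ri


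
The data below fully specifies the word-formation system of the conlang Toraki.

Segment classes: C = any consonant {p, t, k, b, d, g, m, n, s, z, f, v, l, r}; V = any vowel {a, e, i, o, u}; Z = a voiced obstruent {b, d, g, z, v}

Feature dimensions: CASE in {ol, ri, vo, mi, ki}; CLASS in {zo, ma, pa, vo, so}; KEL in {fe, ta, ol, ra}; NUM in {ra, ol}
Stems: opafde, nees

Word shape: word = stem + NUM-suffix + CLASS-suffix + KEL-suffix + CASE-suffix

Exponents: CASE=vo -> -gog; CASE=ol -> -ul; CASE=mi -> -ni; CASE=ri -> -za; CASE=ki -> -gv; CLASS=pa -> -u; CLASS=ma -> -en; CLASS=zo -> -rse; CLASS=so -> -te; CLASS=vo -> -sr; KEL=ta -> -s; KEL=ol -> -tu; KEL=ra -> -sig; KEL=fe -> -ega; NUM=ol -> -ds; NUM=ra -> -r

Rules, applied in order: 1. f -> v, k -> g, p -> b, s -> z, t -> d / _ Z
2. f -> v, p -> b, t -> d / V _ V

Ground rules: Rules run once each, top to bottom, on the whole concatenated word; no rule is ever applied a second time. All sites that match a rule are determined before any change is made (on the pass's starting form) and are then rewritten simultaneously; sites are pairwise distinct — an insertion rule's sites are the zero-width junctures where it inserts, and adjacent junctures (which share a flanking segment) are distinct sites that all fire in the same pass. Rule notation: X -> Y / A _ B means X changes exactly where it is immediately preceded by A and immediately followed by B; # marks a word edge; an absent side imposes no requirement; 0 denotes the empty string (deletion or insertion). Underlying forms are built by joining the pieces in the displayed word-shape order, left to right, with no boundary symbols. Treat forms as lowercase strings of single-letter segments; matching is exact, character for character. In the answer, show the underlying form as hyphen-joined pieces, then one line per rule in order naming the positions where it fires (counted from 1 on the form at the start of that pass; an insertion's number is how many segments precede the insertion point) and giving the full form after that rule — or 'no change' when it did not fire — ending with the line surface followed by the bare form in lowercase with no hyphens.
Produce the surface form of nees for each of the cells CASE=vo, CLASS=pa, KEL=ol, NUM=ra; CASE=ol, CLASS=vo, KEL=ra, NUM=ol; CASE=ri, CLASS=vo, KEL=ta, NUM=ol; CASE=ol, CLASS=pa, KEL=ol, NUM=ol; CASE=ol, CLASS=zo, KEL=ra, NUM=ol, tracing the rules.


cell CASE=vo, CLASS=pa, KEL=ol, NUM=ra:
underlying: nees-r-u-tu-gog
1. f -> v, k -> g, p -> b, s -> z, t -> d / _ Z: no change
2. f -> v, p -> b, t -> d / V _ V: fires at position(s) 7: neesrudugog
surface: neesrudugog

cell CASE=ol, CLASS=vo, KEL=ra, NUM=ol:
underlying: nees-ds-sr-sig-ul
1. f -> v, k -> g, p -> b, s -> z, t -> d / _ Z: fires at position(s) 4: neezdssrsigul
2. f -> v, p -> b, t -> d / V _ V: no change
surface: neezdssrsigul

cell CASE=ri, CLASS=vo, KEL=ta, NUM=ol:
underlying: nees-ds-sr-s-za
1. f -> v, k -> g, p -> b, s -> z, t -> d / _ Z: fires at position(s) 4, 9: neezdssrzza
2. f -> v, p -> b, t -> d / V _ V: no change
surface: neezdssrzza

cell CASE=ol, CLASS=pa, KEL=ol, NUM=ol:
underlying: nees-ds-u-tu-ul
1. f -> v, k -> g, p -> b, s -> z, t -> d / _ Z: fires at position(s) 4: neezdsutuul
2. f -> v, p -> b, t -> d / V _ V: fires at position(s) 8: neezdsuduul
surface: neezdsuduul

cell CASE=ol, CLASS=zo, KEL=ra, NUM=ol:
underlying: nees-ds-rse-sig-ul
1. f -> v, k -> g, p -> b, s -> z, t -> d / _ Z: fires at position(s) 4: neezdsrsesigul
2. f -> v, p -> b, t -> d / V _ V: no change
surface: neezdsrsesigul


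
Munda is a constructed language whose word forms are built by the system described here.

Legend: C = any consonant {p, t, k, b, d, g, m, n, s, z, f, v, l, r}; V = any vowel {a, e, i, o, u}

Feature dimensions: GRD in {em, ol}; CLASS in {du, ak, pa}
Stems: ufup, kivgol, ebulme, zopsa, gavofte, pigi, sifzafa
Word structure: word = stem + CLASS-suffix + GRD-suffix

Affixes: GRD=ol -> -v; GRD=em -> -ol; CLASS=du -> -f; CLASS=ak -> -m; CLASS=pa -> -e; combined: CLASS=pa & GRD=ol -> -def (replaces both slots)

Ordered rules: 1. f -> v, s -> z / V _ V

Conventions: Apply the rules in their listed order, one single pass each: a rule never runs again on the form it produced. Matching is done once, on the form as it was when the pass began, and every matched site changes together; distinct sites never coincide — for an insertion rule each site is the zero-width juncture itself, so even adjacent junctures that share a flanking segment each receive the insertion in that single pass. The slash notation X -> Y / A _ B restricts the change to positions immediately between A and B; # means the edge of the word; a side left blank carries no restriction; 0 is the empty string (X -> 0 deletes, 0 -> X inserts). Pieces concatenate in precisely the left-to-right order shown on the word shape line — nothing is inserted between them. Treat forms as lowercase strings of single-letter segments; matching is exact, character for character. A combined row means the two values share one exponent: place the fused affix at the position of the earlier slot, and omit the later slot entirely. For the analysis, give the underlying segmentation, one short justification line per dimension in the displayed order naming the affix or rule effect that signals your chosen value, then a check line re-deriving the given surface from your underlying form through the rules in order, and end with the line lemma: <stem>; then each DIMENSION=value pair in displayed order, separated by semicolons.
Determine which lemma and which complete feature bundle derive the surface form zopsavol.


underlying: zopsa-f-ol
GRD=em - signalled by the affix -ol
CLASS=du - signalled by the affix -f
check: zopsafol -> zopsavol
lemma: zopsa; GRD=em; CLASS=du


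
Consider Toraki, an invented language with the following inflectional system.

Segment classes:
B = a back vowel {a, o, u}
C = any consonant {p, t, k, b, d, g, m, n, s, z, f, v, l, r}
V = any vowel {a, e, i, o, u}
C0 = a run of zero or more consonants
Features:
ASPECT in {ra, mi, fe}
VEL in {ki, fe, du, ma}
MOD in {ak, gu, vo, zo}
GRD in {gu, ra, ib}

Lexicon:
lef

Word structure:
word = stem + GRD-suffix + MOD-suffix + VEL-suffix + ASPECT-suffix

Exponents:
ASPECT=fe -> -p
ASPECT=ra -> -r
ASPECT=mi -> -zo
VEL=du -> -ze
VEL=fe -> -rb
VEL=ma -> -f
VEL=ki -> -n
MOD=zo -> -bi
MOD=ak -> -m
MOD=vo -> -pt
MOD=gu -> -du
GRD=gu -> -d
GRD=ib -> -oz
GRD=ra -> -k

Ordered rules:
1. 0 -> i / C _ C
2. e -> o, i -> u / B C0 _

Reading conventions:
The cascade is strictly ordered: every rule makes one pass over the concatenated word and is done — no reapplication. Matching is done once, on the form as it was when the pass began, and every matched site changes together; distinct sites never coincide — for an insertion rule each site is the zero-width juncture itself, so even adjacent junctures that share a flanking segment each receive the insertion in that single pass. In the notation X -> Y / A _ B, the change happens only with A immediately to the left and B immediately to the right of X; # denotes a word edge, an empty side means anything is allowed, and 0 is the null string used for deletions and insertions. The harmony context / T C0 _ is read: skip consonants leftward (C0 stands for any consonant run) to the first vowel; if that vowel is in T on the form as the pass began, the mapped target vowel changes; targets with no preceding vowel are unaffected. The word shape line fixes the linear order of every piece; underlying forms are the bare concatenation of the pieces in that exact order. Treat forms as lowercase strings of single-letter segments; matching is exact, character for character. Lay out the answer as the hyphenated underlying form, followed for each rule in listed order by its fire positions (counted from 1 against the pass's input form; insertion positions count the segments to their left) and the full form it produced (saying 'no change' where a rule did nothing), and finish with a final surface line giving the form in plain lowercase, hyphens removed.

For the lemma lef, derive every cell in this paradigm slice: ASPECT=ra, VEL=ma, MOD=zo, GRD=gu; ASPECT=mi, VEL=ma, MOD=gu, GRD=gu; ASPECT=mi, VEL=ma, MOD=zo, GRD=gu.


cell ASPECT=ra, VEL=ma, MOD=zo, GRD=gu:
underlying: lef-d-bi-f-r
1. 0 -> i / C _ C: inserts after position(s) 3, 4, 7: lefidibifir
2. e -> o, i -> u / B C0 _: no change
surface: lefidibifir

cell ASPECT=mi, VEL=ma, MOD=gu, GRD=gu:
underlying: lef-d-du-f-zo
1. 0 -> i / C _ C: inserts after position(s) 3, 4, 7: lefididufizo
2. e -> o, i -> u / B C0 _: fires at position(s) 10: lefididufuzo
surface: lefididufuzo

cell ASPECT=mi, VEL=ma, MOD=zo, GRD=gu:
underlying: lef-d-bi-f-zo
1. 0 -> i / C _ C: inserts after position(s) 3, 4, 7: lefidibifizo
2. e -> o, i -> u / B C0 _: no change
surface: lefidibifizo


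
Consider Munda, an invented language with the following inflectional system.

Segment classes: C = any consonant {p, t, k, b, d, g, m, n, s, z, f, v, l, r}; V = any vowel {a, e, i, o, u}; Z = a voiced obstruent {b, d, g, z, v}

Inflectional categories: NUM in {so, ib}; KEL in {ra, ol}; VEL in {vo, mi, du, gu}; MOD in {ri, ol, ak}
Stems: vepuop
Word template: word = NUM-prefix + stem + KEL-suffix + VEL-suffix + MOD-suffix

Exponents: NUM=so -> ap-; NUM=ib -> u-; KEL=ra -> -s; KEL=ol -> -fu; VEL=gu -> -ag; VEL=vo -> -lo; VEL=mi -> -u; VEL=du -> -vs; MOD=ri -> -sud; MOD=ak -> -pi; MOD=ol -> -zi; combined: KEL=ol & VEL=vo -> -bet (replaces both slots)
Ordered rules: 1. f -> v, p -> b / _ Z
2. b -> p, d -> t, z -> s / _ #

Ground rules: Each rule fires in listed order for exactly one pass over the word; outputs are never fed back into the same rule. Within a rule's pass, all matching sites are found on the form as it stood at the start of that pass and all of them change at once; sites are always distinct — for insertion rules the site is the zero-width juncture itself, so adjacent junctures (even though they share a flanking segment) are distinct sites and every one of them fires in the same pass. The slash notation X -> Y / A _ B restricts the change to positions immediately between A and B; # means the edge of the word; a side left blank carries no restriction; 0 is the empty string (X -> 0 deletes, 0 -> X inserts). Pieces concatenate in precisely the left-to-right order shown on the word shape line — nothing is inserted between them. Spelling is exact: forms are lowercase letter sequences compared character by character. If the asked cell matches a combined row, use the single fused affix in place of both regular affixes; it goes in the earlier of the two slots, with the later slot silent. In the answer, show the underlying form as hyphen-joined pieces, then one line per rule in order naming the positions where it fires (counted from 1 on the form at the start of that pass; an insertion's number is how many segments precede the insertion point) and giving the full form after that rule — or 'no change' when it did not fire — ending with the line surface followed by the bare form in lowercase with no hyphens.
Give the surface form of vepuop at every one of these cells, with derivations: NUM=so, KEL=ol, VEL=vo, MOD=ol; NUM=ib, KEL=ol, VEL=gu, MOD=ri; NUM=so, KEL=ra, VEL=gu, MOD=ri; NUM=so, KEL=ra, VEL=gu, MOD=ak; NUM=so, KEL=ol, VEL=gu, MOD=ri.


cell NUM=so, KEL=ol, VEL=vo, MOD=ol:
underlying: ap-vepuop-bet-zi
1. f -> v, p -> b / _ Z: fires at position(s) 2, 8: abvepuobbetzi
2. b -> p, d -> t, z -> s / _ #: no change
surface: abvepuobbetzi

cell NUM=ib, KEL=ol, VEL=gu, MOD=ri:
underlying: u-vepuop-fu-ag-sud
1. f -> v, p -> b / _ Z: no change
2. b -> p, d -> t, z -> s / _ #: fires at position(s) 14: uvepuopfuagsut
surface: uvepuopfuagsut

cell NUM=so, KEL=ra, VEL=gu, MOD=ri:
underlying: ap-vepuop-s-ag-sud
1. f -> v, p -> b / _ Z: fires at position(s) 2: abvepuopsagsud
2. b -> p, d -> t, z -> s / _ #: fires at position(s) 14: abvepuopsagsut
surface: abvepuopsagsut

cell NUM=so, KEL=ra, VEL=gu, MOD=ak:
underlying: ap-vepuop-s-ag-pi
1. f -> v, p -> b / _ Z: fires at position(s) 2: abvepuopsagpi
2. b -> p, d -> t, z -> s / _ #: no change
surface: abvepuopsagpi

cell NUM=so, KEL=ol, VEL=gu, MOD=ri:
underlying: ap-vepuop-fu-ag-sud
1. f -> v, p -> b / _ Z: fires at position(s) 2: abvepuopfuagsud
2. b -> p, d -> t, z -> s / _ #: fires at position(s) 15: abvepuopfuagsut
surface: abvepuopfuagsut


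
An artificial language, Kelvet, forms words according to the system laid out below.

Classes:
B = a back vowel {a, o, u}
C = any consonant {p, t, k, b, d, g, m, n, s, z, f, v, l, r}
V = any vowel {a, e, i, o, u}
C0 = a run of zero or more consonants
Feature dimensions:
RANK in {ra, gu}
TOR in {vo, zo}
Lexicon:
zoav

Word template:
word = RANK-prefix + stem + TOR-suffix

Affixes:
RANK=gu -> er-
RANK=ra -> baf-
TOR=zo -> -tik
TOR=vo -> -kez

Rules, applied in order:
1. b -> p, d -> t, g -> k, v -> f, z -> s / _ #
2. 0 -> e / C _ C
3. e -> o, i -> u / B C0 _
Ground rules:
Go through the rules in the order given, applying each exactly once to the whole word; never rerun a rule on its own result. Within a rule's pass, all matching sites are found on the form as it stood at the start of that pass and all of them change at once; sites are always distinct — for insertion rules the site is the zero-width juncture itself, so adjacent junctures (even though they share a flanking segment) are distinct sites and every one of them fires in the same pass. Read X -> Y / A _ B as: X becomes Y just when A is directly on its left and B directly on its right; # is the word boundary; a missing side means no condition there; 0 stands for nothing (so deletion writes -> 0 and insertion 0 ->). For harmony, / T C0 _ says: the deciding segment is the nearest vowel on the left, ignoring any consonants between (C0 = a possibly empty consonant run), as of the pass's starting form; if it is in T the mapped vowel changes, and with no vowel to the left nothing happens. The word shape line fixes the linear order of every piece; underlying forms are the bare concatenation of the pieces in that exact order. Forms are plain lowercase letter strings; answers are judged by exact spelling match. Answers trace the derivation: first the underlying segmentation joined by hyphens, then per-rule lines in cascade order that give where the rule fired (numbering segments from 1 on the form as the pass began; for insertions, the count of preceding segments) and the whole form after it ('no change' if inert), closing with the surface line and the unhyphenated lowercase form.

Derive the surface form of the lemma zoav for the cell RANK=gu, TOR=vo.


underlying: er-zoav-kez
1. b -> p, d -> t, g -> k, v -> f, z -> s / _ #: fires at position(s) 9: erzoavkes
2. 0 -> e / C _ C: inserts after position(s) 2, 6: erezoavekes
3. e -> o, i -> u / B C0 _: fires at position(s) 8: erezoavokes
surface: erezoavokes


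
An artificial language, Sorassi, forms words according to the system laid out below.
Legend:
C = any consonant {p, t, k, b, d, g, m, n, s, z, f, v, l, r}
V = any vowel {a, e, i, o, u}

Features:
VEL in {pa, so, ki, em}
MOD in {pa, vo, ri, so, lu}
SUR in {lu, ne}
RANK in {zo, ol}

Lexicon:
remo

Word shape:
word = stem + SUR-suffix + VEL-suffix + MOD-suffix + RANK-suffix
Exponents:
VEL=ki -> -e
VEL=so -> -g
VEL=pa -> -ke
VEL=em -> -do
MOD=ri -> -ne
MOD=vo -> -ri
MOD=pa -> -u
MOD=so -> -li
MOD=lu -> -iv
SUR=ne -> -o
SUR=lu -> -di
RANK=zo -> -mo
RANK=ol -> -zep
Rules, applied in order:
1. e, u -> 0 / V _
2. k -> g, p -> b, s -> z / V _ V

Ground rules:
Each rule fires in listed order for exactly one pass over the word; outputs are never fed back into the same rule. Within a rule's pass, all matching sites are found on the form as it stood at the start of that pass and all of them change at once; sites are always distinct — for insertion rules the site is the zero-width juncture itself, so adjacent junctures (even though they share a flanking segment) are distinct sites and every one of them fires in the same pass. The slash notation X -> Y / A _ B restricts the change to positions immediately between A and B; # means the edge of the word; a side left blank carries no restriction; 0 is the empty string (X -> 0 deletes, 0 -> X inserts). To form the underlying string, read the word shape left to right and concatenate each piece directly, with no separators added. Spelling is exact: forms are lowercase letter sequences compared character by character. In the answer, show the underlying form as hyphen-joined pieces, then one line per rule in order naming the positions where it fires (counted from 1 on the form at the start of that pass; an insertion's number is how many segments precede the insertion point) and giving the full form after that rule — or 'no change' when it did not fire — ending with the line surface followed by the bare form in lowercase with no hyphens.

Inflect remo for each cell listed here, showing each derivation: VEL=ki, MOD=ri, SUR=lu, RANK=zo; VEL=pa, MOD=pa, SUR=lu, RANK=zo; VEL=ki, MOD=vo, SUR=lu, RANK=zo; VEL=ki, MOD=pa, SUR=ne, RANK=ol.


cell VEL=ki, MOD=ri, SUR=lu, RANK=zo:
underlying: remo-di-e-ne-mo
1. e, u -> 0 / V _: fires at position(s) 7: remodinemo
2. k -> g, p -> b, s -> z / V _ V: no change
surface: remodinemo

cell VEL=pa, MOD=pa, SUR=lu, RANK=zo:
underlying: remo-di-ke-u-mo
1. e, u -> 0 / V _: fires at position(s) 9: remodikemo
2. k -> g, p -> b, s -> z / V _ V: fires at position(s) 7: remodigemo
surface: remodigemo

cell VEL=ki, MOD=vo, SUR=lu, RANK=zo:
underlying: remo-di-e-ri-mo
1. e, u -> 0 / V _: fires at position(s) 7: remodirimo
2. k -> g, p -> b, s -> z / V _ V: no change
surface: remodirimo

cell VEL=ki, MOD=pa, SUR=ne, RANK=ol:
underlying: remo-o-e-u-zep
1. e, u -> 0 / V _: fires at position(s) 6, 7: remoozep
2. k -> g, p -> b, s -> z / V _ V: no change
surface: remoozep


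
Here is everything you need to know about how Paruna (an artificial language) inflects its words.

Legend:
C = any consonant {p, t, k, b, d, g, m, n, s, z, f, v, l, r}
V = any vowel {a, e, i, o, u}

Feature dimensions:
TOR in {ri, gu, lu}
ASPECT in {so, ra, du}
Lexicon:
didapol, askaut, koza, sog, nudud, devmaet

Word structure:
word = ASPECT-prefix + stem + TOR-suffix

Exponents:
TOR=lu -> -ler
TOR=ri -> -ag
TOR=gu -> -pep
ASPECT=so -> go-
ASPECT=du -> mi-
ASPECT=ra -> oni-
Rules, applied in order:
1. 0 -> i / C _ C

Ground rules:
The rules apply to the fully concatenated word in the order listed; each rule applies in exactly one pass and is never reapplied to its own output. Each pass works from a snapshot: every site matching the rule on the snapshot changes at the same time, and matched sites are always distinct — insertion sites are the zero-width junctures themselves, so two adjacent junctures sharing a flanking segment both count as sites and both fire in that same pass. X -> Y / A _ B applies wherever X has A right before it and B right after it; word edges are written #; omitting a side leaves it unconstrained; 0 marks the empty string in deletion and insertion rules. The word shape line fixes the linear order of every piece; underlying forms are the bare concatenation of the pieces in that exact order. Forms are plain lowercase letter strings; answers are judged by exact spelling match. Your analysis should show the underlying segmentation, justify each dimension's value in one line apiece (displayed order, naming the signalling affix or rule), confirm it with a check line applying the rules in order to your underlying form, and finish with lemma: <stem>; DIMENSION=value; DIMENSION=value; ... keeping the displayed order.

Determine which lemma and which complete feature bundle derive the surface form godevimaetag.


underlying: go-devmaet-ag
TOR=ri - signalled by the affix -ag
ASPECT=so - signalled by the affix go-
check: godevmaetag -> godevimaetag
lemma: devmaet; TOR=ri; ASPECT=so


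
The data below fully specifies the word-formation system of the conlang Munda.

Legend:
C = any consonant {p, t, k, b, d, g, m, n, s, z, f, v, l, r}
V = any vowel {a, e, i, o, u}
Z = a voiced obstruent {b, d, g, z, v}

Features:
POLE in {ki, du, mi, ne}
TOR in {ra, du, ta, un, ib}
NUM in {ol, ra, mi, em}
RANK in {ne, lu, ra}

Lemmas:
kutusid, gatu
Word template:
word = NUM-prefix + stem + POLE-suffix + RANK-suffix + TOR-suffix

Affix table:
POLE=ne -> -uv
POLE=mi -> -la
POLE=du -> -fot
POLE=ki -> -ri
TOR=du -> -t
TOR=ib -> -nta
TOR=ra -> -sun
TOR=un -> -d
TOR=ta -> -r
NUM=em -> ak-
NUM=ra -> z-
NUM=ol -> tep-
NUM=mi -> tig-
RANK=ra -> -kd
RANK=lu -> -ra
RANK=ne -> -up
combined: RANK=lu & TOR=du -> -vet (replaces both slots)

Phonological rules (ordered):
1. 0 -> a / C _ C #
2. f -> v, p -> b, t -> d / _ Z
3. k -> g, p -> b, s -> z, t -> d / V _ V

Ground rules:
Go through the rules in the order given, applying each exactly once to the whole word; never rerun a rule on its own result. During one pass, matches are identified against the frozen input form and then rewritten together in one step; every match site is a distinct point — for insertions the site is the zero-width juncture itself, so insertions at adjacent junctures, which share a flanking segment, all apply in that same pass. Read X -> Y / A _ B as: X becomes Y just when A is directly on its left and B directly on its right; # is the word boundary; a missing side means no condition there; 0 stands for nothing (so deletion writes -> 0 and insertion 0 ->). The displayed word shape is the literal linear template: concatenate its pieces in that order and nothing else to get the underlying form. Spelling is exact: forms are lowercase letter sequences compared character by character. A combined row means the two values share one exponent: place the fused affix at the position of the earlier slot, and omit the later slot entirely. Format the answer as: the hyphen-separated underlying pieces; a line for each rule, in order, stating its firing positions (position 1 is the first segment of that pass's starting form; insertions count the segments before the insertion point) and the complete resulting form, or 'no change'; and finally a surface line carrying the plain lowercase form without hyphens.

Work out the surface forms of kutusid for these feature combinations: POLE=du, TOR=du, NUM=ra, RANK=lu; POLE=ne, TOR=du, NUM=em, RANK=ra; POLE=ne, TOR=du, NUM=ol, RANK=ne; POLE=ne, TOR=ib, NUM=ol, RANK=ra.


cell POLE=du, TOR=du, NUM=ra, RANK=lu:
underlying: z-kutusid-fot-vet
1. 0 -> a / C _ C #: no change
2. f -> v, p -> b, t -> d / _ Z: fires at position(s) 11: zkutusidfodvet
3. k -> g, p -> b, s -> z, t -> d / V _ V: fires at position(s) 4, 6: zkuduzidfodvet
surface: zkuduzidfodvet

cell POLE=ne, TOR=du, NUM=em, RANK=ra:
underlying: ak-kutusid-uv-kd-t
1. 0 -> a / C _ C #: inserts after position(s) 13: akkutusiduvkdat
2. f -> v, p -> b, t -> d / _ Z: no change
3. k -> g, p -> b, s -> z, t -> d / V _ V: fires at position(s) 5, 7: akkuduziduvkdat
surface: akkuduziduvkdat

cell POLE=ne, TOR=du, NUM=ol, RANK=ne:
underlying: tep-kutusid-uv-up-t
1. 0 -> a / C _ C #: inserts after position(s) 14: tepkutusiduvupat
2. f -> v, p -> b, t -> d / _ Z: no change
3. k -> g, p -> b, s -> z, t -> d / V _ V: fires at position(s) 6, 8, 14: tepkuduziduvubat
surface: tepkuduziduvubat

cell POLE=ne, TOR=ib, NUM=ol, RANK=ra:
underlying: tep-kutusid-uv-kd-nta
1. 0 -> a / C _ C #: no change
2. f -> v, p -> b, t -> d / _ Z: no change
3. k -> g, p -> b, s -> z, t -> d / V _ V: fires at position(s) 6, 8: tepkuduziduvkdnta
surface: tepkuduziduvkdnta


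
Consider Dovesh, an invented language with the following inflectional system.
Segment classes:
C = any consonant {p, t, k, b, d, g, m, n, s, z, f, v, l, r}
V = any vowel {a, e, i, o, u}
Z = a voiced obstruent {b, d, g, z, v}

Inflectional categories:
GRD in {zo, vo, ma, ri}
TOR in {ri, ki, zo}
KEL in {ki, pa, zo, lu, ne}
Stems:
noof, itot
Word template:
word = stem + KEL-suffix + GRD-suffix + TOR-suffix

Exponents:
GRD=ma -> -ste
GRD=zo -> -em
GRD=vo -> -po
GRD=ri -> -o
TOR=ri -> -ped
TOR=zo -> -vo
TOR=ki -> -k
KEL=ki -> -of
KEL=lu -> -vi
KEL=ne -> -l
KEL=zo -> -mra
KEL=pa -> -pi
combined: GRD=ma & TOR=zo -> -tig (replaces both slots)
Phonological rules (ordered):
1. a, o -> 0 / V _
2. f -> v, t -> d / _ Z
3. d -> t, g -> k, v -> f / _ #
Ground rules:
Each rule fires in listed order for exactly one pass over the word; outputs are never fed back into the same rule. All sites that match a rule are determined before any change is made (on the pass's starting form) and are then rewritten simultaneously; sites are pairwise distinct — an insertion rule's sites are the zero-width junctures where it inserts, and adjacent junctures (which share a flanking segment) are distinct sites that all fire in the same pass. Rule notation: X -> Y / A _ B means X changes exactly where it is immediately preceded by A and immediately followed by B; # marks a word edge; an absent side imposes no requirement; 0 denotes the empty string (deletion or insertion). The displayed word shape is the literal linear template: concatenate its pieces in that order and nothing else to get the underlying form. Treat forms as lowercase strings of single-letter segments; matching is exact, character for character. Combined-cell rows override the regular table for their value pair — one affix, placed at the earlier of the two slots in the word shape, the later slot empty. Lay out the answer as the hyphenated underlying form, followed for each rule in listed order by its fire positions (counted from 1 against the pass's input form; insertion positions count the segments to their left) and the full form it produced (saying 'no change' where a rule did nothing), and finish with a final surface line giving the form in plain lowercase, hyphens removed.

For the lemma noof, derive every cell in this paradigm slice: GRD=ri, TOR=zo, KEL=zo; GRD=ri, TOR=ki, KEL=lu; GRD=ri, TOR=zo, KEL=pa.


cell GRD=ri, TOR=zo, KEL=zo:
underlying: noof-mra-o-vo
1. a, o -> 0 / V _: fires at position(s) 3, 8: nofmravo
2. f -> v, t -> d / _ Z: no change
3. d -> t, g -> k, v -> f / _ #: no change
surface: nofmravo

cell GRD=ri, TOR=ki, KEL=lu:
underlying: noof-vi-o-k
1. a, o -> 0 / V _: fires at position(s) 3, 7: nofvik
2. f -> v, t -> d / _ Z: fires at position(s) 3: novvik
3. d -> t, g -> k, v -> f / _ #: no change
surface: novvik

cell GRD=ri, TOR=zo, KEL=pa:
underlying: noof-pi-o-vo
1. a, o -> 0 / V _: fires at position(s) 3, 7: nofpivo
2. f -> v, t -> d / _ Z: no change
3. d -> t, g -> k, v -> f / _ #: no change
surface: nofpivo
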